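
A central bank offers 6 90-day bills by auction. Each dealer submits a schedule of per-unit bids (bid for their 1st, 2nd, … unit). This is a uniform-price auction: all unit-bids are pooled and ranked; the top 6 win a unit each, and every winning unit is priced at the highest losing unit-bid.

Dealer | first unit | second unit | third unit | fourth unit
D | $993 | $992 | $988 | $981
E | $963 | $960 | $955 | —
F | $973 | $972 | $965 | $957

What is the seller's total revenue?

Total revenue: $5,790

Pooled unit-bids ranked (top 6): 993 (D-1), 992 (D-2), 988 (D-3), 981 (D-4), 973 (F-1), 972 (F-2)
The (k+1)-th unit-bid is $965.
Allocation: D 4, F 2. Every unit priced at $965.
Revenue = 6 × 965 = $5,790.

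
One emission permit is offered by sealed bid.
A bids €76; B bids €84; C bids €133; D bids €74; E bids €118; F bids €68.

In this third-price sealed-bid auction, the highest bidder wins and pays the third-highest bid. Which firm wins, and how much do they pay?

C pays €84

Rule: the highest bidder wins and pays the third-highest bid.
Bids in order: 133 (C) > 118 (E) > 84 (B) > 76 (A) > 74 (D) > 68 (F)
C wins; payment is bid #3 in the ranking = €84.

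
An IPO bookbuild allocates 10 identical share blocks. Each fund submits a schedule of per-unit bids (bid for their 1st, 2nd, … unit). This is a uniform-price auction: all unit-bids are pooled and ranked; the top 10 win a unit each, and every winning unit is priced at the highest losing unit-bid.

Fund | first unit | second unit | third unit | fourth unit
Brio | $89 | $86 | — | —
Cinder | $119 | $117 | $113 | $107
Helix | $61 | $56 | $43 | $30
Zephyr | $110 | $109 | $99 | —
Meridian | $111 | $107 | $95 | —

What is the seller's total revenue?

Total revenue: $890

Pooled unit-bids ranked (top 10): 119 (Cinder-1), 117 (Cinder-2), 113 (Cinder-3), 111 (Meridian-1), 110 (Zephyr-1), 109 (Zephyr-2), 107 (Cinder-4), 107 (Meridian-2), 99 (Zephyr-3), 95 (Meridian-3)
The (k+1)-th unit-bid is $89.
Allocation: Cinder 4, Meridian 3, Zephyr 3. Every unit priced at $89.
Revenue = 10 × 89 = $890.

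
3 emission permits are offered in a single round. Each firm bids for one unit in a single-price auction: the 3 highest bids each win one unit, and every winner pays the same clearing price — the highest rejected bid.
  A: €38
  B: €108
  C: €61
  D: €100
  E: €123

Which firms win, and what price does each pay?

E, B, D; each pays €61

Bids ranked high→low: 123 (E), 108 (B), 100 (D), 61 (C), 38 (A)
The 3 highest are E, B, D.
Highest unsuccessful bid: €61 → clearing price.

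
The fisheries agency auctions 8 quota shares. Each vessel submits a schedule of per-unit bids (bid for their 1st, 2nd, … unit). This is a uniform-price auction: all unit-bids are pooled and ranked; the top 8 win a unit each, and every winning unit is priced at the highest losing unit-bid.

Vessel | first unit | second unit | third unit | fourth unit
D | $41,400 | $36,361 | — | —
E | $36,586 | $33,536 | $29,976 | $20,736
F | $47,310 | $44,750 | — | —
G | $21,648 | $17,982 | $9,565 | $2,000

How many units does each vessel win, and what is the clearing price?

D 2, E 3, F 2, G 1; clearing price $20,736

Merging the schedules and taking the best 8: 47,310 (F-1), 44,750 (F-2), 41,400 (D-1), 36,586 (E-1), 36,361 (D-2), 33,536 (E-2), 29,976 (E-3), 21,648 (G-1)
First bid not allocated: $20,736.
Allocation: D 2, E 3, F 2, G 1.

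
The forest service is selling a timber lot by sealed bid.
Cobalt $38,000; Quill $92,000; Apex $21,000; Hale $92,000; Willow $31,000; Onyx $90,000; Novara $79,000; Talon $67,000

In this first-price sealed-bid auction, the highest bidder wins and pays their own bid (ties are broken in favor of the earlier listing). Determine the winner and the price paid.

Quill pays $92,000

Sorting bids: 92,000 (Quill) > 92,000 (Hale) > 90,000 (Onyx) > 79,000 (Novara) > 67,000 (Talon) > 38,000 (Cobalt) > …
Tie at $92,000 → Quill wins by tie-break.
First-price: Quill pays what they bid, $92,000.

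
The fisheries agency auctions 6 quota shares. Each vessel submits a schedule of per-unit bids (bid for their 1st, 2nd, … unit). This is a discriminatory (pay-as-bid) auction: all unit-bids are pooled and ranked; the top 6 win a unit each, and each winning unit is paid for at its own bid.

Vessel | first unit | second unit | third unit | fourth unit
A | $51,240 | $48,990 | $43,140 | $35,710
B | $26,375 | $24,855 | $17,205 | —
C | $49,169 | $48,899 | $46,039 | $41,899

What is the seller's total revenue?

All unit-bids, highest first — top 6: 51,240 (A-1), 49,169 (C-1), 48,990 (A-2), 48,899 (C-2), 46,039 (C-3), 43,140 (A-3)
Next rejected bid: $41,899 (not a price — pay-as-bid).
Each winning unit pays its own bid.
Revenue = 51,240 + 49,169 + 48,990 + 48,899 + 46,039 + 43,140 = $287,477.

Total revenue: $287,477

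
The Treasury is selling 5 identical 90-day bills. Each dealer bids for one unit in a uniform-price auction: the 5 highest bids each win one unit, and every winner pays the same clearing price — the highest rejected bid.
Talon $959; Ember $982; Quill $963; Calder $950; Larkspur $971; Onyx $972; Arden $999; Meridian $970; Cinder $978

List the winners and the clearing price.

Bids ranked high→low: 999 (Arden), 982 (Ember), 978 (Cinder), 972 (Onyx), 971 (Larkspur), 970 (Meridian), 963 (Quill), …
Winners (5 units): Arden, Ember, Cinder, Onyx, Larkspur.
Clearing price = highest rejected bid = $970.

Arden, Ember, Cinder, Onyx, Larkspur; each pays $970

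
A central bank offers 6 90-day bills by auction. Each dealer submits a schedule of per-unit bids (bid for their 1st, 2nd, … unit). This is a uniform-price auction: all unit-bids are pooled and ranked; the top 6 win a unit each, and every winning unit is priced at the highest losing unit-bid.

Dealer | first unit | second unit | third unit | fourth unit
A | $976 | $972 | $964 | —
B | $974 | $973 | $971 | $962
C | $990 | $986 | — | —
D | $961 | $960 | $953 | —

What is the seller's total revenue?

Pooled unit-bids ranked (top 6): 990 (C-1), 986 (C-2), 976 (A-1), 974 (B-1), 973 (B-2), 972 (A-2)
The (k+1)-th unit-bid is $971.
Allocation: A 2, B 2, C 2. Every unit priced at $971.
Revenue = 6 × 971 = $5,826.

Total revenue: $5,826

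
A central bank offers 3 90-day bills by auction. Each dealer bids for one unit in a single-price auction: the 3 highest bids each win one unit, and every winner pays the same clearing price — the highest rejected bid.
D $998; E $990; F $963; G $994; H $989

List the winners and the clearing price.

Ordering the bids: 998 (D), 994 (G), 990 (E), 989 (H), 963 (F)
The 3 highest are D, G, E.
Clearing price = highest rejected bid = $989.

D, G, E; each pays $989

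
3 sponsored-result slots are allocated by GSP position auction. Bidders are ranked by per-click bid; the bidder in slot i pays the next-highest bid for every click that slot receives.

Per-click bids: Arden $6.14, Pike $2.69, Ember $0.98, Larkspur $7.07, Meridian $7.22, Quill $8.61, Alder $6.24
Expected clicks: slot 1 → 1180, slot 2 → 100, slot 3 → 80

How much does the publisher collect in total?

Total revenue: $9725.80

Per-click bids in order: $8.61 (Quill) > $7.22 (Meridian) > $7.07 (Larkspur) > $6.24 (Alder) > …
Slot 1: Quill pays $7.22 × 1180 = $8519.60
Slot 2: Meridian pays $7.07 × 100 = $707.00
Slot 3: Larkspur pays $6.24 × 80 = $499.20
Total = $9725.80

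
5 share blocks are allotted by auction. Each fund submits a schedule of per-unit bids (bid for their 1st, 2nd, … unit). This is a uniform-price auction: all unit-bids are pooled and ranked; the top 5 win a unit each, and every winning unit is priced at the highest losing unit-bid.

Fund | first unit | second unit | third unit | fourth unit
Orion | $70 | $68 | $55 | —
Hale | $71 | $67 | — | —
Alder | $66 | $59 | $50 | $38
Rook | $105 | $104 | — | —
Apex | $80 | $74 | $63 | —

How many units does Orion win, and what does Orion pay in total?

All unit-bids, highest first — top 5: 105 (Rook-1), 104 (Rook-2), 80 (Apex-1), 74 (Apex-2), 71 (Hale-1)
Highest rejected unit-bid = $70.
Orion wins 0 unit(s) at $70 each.

Orion: 0 units, pays $0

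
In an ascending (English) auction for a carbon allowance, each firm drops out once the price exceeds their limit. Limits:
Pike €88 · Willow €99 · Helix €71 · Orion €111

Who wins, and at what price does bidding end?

Orion wins at €99

Rule: the price rises until one bidder remains; the winner pays the price at which the last rival dropped out.
Sorting limits: 111 (Orion) > 99 (Willow) > 88 (Pike) > 71 (Helix)
Bidding ends when Willow exits at €99; Orion takes it.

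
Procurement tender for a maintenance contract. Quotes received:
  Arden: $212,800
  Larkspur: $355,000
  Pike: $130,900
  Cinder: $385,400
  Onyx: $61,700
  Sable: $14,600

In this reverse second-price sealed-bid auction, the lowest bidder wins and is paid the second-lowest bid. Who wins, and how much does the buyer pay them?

Sable is paid $61,700

Reverse second-price sealed-bid auction: the lowest bidder wins and is paid the second-lowest bid.
Sorting bids: 14,600 (Sable) < 61,700 (Onyx) < 130,900 (Pike) < 212,800 (Arden) < 355,000 (Larkspur) < 385,400 (Cinder)
Second-price: Sable is paid Onyx's bid of $61,700.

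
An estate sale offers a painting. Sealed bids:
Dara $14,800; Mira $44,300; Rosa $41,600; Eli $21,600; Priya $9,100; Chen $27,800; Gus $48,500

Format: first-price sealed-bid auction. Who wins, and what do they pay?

Rule: the highest bidder wins and pays their own bid.
Sorting bids: 48,500 (Gus) > 44,300 (Mira) > 41,600 (Rosa) > 27,800 (Chen) > 21,600 (Eli) > 14,800 (Dara) > …
Gus has the highest bid and pays exactly that: $48,500.

Gus pays $48,500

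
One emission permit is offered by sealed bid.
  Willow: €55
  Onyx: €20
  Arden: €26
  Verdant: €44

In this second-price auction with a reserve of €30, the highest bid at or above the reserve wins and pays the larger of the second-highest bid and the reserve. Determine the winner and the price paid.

Sorting bids: 55 (Willow) > 44 (Verdant) > 26 (Arden) > 20 (Onyx)
Willow has the top bid at or above the reserve (€55).
Second-highest bid €44 exceeds the reserve €30 → payment €44.

Willow pays €44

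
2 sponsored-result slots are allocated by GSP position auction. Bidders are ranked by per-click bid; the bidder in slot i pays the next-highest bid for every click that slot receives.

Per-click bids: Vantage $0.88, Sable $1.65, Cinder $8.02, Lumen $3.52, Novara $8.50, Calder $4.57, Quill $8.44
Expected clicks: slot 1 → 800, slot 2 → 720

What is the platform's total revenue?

Total revenue: $12526.40

Per-click bids in order: $8.50 (Novara) > $8.44 (Quill) > $8.02 (Cinder) > …
Slot 1: Novara pays $8.44 × 800 = $6752.00
Slot 2: Quill pays $8.02 × 720 = $5774.40
Total = $12526.40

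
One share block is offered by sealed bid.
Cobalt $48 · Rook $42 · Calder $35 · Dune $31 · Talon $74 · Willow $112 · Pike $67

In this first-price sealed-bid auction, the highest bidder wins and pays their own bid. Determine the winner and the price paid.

Willow pays $112

Sorting bids: 112 (Willow) > 74 (Talon) > 67 (Pike) > 48 (Cobalt) > 42 (Rook) > 35 (Calder) > …
Willow has the highest bid and pays exactly that: $112.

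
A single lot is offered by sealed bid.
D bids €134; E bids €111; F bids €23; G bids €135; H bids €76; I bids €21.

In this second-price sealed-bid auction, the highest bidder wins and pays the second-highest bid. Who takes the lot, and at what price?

Bids ranked: 135 (G) > 134 (D) > 111 (E) > 76 (H) > 23 (F) > 21 (I)
G is highest; pays the second-highest bid, €134.

G pays €134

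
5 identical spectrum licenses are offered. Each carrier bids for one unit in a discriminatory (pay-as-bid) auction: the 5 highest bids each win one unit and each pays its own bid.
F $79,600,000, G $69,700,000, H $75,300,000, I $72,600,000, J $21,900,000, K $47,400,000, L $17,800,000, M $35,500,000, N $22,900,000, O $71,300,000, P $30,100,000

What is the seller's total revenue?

Total revenue: $368,500,000

Sorting: 79,600,000 (F), 75,300,000 (H), 72,600,000 (I), 71,300,000 (O), 69,700,000 (G), 47,400,000 (K), 35,500,000 (M), …
Top 5: F, H, I, O, G.
Total revenue = 79,600,000 + 75,300,000 + 72,600,000 + 71,300,000 + 69,700,000 = $368,500,000.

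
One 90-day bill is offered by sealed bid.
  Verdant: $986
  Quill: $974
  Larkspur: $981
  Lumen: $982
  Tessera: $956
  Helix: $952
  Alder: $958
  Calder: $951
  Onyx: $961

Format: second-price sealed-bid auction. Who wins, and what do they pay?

Bids in order: 986 (Verdant) > 982 (Lumen) > 981 (Larkspur) > 974 (Quill) > 961 (Onyx) > 958 (Alder) > …
Second-price: Verdant pays Lumen's bid of $982.

Verdant pays $982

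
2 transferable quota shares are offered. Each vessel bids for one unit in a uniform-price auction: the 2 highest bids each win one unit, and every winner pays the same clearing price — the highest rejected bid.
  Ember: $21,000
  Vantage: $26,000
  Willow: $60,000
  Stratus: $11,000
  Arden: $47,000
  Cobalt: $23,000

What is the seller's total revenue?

Sorting: 60,000 (Willow), 47,000 (Arden), 26,000 (Vantage), 23,000 (Cobalt), …
Top 2: Willow, Arden.
Highest unsuccessful bid: $26,000 → clearing price.
Total revenue = 2 × $26,000 = $52,000.

Total revenue: $52,000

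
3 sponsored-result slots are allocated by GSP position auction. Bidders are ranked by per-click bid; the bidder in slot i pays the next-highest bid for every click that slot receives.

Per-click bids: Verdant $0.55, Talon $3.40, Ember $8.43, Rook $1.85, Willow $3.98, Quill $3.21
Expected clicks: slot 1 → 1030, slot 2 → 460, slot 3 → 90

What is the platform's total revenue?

Ranked by bid: $8.43 (Ember) > $3.98 (Willow) > $3.40 (Talon) > $3.21 (Quill) > …
Slot 1: Ember pays $3.98 × 1030 = $4099.40
Slot 2: Willow pays $3.40 × 460 = $1564.00
Slot 3: Talon pays $3.21 × 90 = $288.90
Total = $5952.30

Total revenue: $5952.30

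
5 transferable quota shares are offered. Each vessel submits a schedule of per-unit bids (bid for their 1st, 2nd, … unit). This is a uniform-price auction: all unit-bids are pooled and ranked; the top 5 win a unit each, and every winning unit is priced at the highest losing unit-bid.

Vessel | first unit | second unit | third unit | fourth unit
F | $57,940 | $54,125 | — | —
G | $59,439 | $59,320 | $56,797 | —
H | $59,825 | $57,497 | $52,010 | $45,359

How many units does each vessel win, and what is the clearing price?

Merging the schedules and taking the best 5: 59,825 (H-1), 59,439 (G-1), 59,320 (G-2), 57,940 (F-1), 57,497 (H-2)
The (k+1)-th unit-bid is $56,797.
Allocation: F 1, G 2, H 2.

F 1, G 2, H 2; clearing price $56,797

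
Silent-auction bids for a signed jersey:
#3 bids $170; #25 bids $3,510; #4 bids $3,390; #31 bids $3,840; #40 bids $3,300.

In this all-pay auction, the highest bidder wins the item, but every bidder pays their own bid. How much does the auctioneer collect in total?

Rule: the highest bidder wins the item, but every bidder pays their own bid.
Sorting bids: 3,840 (#31) > 3,510 (#25) > 3,390 (#4) > 3,300 (#40) > 170 (#3)
Every bidder forfeits their bid regardless of winning.
Revenue = 170 + 3,510 + 3,390 + 3,840 + 3,300 = $14,210.

Total revenue: $14,210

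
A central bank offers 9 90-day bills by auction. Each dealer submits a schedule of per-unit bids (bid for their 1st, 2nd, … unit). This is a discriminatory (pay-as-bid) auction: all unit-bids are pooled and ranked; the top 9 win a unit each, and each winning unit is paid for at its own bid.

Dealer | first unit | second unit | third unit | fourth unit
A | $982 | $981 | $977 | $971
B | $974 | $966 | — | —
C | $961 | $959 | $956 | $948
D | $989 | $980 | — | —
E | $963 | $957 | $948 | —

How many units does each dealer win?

All unit-bids, highest first — top 9: 989 (D-1), 982 (A-1), 981 (A-2), 980 (D-2), 977 (A-3), 974 (B-1), 971 (A-4), 966 (B-2), 963 (E-1)
Next rejected bid: $961 (not a price — pay-as-bid).
Allocation: A 4, B 2, D 2, E 1.

A 4, B 2, D 2, E 1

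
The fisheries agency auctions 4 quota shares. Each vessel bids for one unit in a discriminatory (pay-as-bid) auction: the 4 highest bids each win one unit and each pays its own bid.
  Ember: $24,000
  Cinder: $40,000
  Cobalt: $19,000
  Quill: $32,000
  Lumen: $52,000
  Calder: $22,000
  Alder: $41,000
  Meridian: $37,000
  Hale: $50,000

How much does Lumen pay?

Lumen pays $52,000

Ordering the bids: 52,000 (Lumen), 50,000 (Hale), 41,000 (Alder), 40,000 (Cinder), 37,000 (Meridian), 32,000 (Quill), …
Winners (4 units): Lumen, Hale, Alder, Cinder.
Lumen wins → own bid $52,000.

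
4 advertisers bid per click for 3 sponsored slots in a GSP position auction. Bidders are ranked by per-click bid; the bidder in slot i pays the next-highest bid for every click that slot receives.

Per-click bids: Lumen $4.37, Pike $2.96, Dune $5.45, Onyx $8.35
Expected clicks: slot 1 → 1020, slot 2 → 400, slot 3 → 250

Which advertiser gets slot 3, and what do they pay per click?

Ranked by bid: $8.35 (Onyx) > $5.45 (Dune) > $4.37 (Lumen) > $2.96 (Pike)
Slot 3 goes to the third-ranked bidder, Lumen, who pays the next bid down: $2.96/click.

Lumen; $2.96 per click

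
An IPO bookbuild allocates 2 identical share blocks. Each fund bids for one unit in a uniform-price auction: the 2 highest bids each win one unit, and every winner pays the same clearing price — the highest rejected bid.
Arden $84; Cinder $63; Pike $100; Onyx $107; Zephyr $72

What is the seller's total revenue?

Total revenue: $168

Bids ranked high→low: 107 (Onyx), 100 (Pike), 84 (Arden), 72 (Zephyr), …
Top 2: Onyx, Pike.
Clearing price = highest rejected bid = $84.
Total revenue = 2 × $84 = $168.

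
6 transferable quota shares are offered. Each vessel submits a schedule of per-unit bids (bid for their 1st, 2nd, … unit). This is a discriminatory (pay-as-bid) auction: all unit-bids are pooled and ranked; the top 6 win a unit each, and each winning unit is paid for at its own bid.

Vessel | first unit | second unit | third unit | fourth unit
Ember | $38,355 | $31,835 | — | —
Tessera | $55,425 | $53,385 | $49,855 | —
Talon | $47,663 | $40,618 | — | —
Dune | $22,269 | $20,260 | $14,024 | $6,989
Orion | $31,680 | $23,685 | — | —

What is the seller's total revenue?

Merging the schedules and taking the best 6: 55,425 (Tessera-1), 53,385 (Tessera-2), 49,855 (Tessera-3), 47,663 (Talon-1), 40,618 (Talon-2), 38,355 (Ember-1)
Next rejected bid: $31,835 (not a price — pay-as-bid).
Each winning unit pays its own bid.
Revenue = 55,425 + 53,385 + 49,855 + 47,663 + 40,618 + 38,355 = $285,301.

Total revenue: $285,301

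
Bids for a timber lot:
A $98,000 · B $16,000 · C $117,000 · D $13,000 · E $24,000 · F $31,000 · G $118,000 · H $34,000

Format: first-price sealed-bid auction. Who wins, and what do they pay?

Rule: the highest bidder wins and pays their own bid.
Sorting bids: 118,000 (G) > 117,000 (C) > 98,000 (A) > 34,000 (H) > 31,000 (F) > 24,000 (E) > …
G has the highest bid and pays exactly that: $118,000.

G pays $118,000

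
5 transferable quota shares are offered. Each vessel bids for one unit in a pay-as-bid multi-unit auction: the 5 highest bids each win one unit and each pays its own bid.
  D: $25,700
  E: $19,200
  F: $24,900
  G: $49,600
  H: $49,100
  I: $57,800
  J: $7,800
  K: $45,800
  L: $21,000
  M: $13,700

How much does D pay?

D pays $25,700

Ordering the bids: 57,800 (I), 49,600 (G), 49,100 (H), 45,800 (K), 25,700 (D), 24,900 (F), 21,000 (L), …
Top 5: I, G, H, K, D.
D wins → own bid $25,700.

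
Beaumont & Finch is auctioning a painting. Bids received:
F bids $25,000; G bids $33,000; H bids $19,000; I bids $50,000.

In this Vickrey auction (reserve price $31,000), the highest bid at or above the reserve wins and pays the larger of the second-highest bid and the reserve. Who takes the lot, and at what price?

Vickrey auction (reserve price $31,000): the highest bid at or above the reserve wins and pays the larger of the second-highest bid and the reserve.
Bids ranked: 50,000 (I) > 33,000 (G) > 25,000 (F) > 19,000 (H)
Highest eligible bid: I at $50,000.
max(second-highest $33,000, reserve $31,000) = $33,000; the reserve does not bind.

I pays $33,000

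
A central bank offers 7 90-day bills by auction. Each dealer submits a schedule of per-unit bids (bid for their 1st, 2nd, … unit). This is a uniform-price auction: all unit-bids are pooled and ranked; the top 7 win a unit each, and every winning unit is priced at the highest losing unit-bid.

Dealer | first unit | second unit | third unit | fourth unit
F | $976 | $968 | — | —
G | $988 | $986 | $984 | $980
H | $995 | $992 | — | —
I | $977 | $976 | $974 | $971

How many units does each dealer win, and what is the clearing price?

G 4, H 2, I 1; clearing price $976

Merging the schedules and taking the best 7: 995 (H-1), 992 (H-2), 988 (G-1), 986 (G-2), 984 (G-3), 980 (G-4), 977 (I-1)
The (k+1)-th unit-bid is $976.
Allocation: G 4, H 2, I 1.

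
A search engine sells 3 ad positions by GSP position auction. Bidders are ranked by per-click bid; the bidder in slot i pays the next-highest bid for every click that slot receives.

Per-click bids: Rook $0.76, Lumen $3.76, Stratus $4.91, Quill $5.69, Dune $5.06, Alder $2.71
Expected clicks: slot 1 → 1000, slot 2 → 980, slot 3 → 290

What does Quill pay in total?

Ranked by bid: $5.69 (Quill) > $5.06 (Dune) > $4.91 (Stratus) > $3.76 (Lumen) > …
Quill holds slot 1 → pays next bid $5.06 × 1000 clicks = $5060.00.

Quill pays $5060.00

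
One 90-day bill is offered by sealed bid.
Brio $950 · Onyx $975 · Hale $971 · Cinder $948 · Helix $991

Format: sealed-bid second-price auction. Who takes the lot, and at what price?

Bids in order: 991 (Helix) > 975 (Onyx) > 971 (Hale) > 950 (Brio) > 948 (Cinder)
Helix wins with the highest bid; price is set by the runner-up at $975.

Helix pays $975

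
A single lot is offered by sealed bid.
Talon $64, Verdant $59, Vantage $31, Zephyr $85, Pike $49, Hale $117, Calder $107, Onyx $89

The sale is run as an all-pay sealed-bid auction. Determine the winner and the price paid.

Hale pays $117

All-pay sealed-bid auction: the highest bidder wins the item, but every bidder pays their own bid.
Bids ranked: 117 (Hale) > 107 (Calder) > 89 (Onyx) > 85 (Zephyr) > 64 (Talon) > 59 (Verdant) > …
Hale is highest and takes the item; every bidder forfeits their bid.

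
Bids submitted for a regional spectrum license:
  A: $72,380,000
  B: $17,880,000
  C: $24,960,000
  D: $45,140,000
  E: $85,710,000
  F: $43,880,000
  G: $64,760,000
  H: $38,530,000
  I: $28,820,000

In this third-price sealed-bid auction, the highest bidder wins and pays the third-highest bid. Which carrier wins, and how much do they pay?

Bids in order: 85,710,000 (E) > 72,380,000 (A) > 64,760,000 (G) > 45,140,000 (D) > 43,880,000 (F) > 38,530,000 (H) > …
E wins; payment is bid #3 in the ranking = $64,760,000.

E pays $64,760,000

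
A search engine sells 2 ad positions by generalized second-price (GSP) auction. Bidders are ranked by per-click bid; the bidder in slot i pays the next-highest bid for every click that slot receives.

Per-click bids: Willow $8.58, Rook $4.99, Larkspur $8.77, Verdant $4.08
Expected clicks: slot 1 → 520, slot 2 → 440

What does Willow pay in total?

Sorting advertisers: $8.77 (Larkspur) > $8.58 (Willow) > $4.99 (Rook) > …
Willow holds slot 2 → pays next bid $4.99 × 440 clicks = $2195.60.

Willow pays $2195.60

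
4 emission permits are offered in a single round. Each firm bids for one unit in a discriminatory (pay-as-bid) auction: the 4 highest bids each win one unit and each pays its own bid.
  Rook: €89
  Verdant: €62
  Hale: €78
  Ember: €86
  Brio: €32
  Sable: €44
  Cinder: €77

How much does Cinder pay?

Bids ranked high→low: 89 (Rook), 86 (Ember), 78 (Hale), 77 (Cinder), 62 (Verdant), 44 (Sable), …
Top 4: Rook, Ember, Hale, Cinder.
Cinder wins → own bid €77.

Cinder pays €77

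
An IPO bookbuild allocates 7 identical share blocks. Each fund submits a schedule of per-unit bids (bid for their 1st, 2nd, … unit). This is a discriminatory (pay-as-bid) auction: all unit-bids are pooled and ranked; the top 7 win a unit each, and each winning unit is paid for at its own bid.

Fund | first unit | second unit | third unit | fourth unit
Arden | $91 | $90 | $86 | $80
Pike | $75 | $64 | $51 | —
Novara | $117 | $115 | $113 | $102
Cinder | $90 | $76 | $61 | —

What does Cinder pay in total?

Merging the schedules and taking the best 7: 117 (Novara-1), 115 (Novara-2), 113 (Novara-3), 102 (Novara-4), 91 (Arden-1), 90 (Arden-2), 90 (Cinder-1)
Next rejected bid: $86 (not a price — pay-as-bid).
Cinder's winning unit-bids: 90 = $90.

Cinder pays $90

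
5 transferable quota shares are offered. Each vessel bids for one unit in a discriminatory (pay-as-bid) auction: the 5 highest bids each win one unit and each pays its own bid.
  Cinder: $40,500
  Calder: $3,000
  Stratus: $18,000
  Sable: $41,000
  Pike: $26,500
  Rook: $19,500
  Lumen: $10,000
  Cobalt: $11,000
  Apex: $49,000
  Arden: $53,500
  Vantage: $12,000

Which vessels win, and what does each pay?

Bids ranked high→low: 53,500 (Arden), 49,000 (Apex), 41,000 (Sable), 40,500 (Cinder), 26,500 (Pike), 19,500 (Rook), 18,000 (Stratus), …
Top 5: Arden, Apex, Sable, Cinder, Pike.
Each winner pays its own bid: Arden $53,500, Apex $49,000, Sable $41,000, Cinder $40,500, Pike $26,500.

Arden $53,500, Apex $49,000, Sable $41,000, Cinder $40,500, Pike $26,500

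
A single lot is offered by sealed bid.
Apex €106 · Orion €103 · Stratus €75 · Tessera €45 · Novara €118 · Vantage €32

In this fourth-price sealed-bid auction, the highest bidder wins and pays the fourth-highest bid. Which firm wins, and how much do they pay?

Sorting bids: 118 (Novara) > 106 (Apex) > 103 (Orion) > 75 (Stratus) > 45 (Tessera) > 32 (Vantage)
Novara is highest; pays the fourth-highest bid, €75.

Novara pays €75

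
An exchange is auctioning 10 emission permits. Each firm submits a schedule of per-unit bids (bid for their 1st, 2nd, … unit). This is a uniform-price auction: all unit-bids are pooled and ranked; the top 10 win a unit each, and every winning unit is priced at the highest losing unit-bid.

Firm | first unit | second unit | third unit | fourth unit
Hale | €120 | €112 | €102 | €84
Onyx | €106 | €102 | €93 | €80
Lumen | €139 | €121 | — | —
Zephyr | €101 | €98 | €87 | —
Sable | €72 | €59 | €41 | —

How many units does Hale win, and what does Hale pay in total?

Pooled unit-bids ranked (top 10): 139 (Lumen-1), 121 (Lumen-2), 120 (Hale-1), 112 (Hale-2), 106 (Onyx-1), 102 (Hale-3), 102 (Onyx-2), 101 (Zephyr-1), 98 (Zephyr-2), 93 (Onyx-3)
Highest rejected unit-bid = €87.
Hale wins 3 unit(s) at €87 each.

Hale: 3 units, pays €261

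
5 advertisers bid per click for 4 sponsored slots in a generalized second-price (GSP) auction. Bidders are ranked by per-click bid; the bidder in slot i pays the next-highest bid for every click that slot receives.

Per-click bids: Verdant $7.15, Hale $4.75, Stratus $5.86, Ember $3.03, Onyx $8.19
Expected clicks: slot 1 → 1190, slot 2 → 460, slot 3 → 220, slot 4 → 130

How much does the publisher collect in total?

Sorting advertisers: $8.19 (Onyx) > $7.15 (Verdant) > $5.86 (Stratus) > $4.75 (Hale) > $3.03 (Ember)
Slot 1: Onyx pays $7.15 × 1190 = $8508.50
Slot 2: Verdant pays $5.86 × 460 = $2695.60
Slot 3: Stratus pays $4.75 × 220 = $1045.00
Slot 4: Hale pays $3.03 × 130 = $393.90
Total = $12643.00

Total revenue: $12643.00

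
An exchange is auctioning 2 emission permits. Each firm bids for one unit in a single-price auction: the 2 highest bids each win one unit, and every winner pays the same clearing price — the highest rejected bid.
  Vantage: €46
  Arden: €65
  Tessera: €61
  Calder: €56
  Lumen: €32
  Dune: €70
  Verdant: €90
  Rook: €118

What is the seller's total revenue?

Bids ranked high→low: 118 (Rook), 90 (Verdant), 70 (Dune), 65 (Arden), …
Winners (2 units): Rook, Verdant.
First losing bid is Dune's €70, which sets the uniform price.
Total revenue = 2 × €70 = €140.

Total revenue: €140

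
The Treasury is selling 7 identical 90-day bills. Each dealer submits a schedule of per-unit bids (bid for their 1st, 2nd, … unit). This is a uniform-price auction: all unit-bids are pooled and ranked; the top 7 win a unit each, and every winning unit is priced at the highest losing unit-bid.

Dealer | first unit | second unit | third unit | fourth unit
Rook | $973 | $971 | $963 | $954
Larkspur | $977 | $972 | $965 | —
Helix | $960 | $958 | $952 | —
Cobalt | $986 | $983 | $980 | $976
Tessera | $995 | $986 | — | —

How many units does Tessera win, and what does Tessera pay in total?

Merging the schedules and taking the best 7: 995 (Tessera-1), 986 (Cobalt-1), 986 (Tessera-2), 983 (Cobalt-2), 980 (Cobalt-3), 977 (Larkspur-1), 976 (Cobalt-4)
First bid not allocated: $973.
Tessera wins 2 unit(s) at $973 each.

Tessera: 2 units, pays $1,946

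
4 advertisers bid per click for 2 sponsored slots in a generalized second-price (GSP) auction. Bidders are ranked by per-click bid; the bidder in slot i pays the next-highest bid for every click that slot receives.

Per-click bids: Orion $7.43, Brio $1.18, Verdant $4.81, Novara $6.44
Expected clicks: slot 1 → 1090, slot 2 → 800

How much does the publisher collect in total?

Per-click bids in order: $7.43 (Orion) > $6.44 (Novara) > $4.81 (Verdant) > …
Slot 1: Orion pays $6.44 × 1090 = $7019.60
Slot 2: Novara pays $4.81 × 800 = $3848.00
Total = $10867.60

Total revenue: $10867.60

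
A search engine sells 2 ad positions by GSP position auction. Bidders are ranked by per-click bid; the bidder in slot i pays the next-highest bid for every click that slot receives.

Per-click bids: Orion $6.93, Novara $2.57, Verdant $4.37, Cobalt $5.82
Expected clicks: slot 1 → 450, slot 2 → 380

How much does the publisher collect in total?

Total revenue: $4279.60

Ranked by bid: $6.93 (Orion) > $5.82 (Cobalt) > $4.37 (Verdant) > …
Slot 1: Orion pays $5.82 × 450 = $2619.00
Slot 2: Cobalt pays $4.37 × 380 = $1660.60
Total = $4279.60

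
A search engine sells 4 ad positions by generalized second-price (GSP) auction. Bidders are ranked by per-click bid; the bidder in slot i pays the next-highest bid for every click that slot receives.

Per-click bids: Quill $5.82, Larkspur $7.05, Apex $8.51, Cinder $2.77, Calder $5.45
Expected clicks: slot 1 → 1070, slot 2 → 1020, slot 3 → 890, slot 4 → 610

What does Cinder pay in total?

Cinder pays $0.00

Per-click bids in order: $8.51 (Apex) > $7.05 (Larkspur) > $5.82 (Quill) > $5.45 (Calder) > $2.77 (Cinder)
Cinder ranks below slot 4 → no slot, pays nothing.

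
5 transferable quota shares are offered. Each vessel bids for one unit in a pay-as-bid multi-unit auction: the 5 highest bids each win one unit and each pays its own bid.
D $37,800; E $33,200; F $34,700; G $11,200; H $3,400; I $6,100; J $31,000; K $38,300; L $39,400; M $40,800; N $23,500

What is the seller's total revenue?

Total revenue: $191,000

Sorting: 40,800 (M), 39,400 (L), 38,300 (K), 37,800 (D), 34,700 (F), 33,200 (E), 31,000 (J), …
Top 5: M, L, K, D, F.
Total revenue = 40,800 + 39,400 + 38,300 + 37,800 + 34,700 = $191,000.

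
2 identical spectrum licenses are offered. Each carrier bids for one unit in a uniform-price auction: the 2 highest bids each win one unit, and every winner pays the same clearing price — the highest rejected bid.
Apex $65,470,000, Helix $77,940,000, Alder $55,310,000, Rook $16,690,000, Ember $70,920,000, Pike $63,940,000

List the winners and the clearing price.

Helix, Ember; each pays $65,470,000

Sorting: 77,940,000 (Helix), 70,920,000 (Ember), 65,470,000 (Apex), 63,940,000 (Pike), …
The 2 highest are Helix, Ember.
Clearing price = highest rejected bid = $65,470,000.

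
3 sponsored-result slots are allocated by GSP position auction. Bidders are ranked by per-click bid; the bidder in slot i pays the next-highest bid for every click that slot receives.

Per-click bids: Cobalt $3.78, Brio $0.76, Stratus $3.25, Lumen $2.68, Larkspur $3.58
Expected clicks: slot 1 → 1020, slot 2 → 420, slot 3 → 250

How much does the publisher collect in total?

Sorting advertisers: $3.78 (Cobalt) > $3.58 (Larkspur) > $3.25 (Stratus) > $2.68 (Lumen) > …
Slot 1: Cobalt pays $3.58 × 1020 = $3651.60
Slot 2: Larkspur pays $3.25 × 420 = $1365.00
Slot 3: Stratus pays $2.68 × 250 = $670.00
Total = $5686.60

Total revenue: $5686.60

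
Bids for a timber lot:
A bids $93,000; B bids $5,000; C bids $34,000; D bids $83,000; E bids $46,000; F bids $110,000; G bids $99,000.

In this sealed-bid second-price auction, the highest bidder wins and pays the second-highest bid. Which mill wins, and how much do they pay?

F pays $99,000

Sorting bids: 110,000 (F) > 99,000 (G) > 93,000 (A) > 83,000 (D) > 46,000 (E) > 34,000 (C) > …
Second-price: F pays G's bid of $99,000.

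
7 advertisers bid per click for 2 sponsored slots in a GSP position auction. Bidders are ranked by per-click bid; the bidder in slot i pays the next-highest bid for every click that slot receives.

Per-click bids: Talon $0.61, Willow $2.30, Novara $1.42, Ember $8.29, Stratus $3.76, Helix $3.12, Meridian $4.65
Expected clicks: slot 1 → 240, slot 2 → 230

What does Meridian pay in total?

Meridian pays $864.80

Sorting advertisers: $8.29 (Ember) > $4.65 (Meridian) > $3.76 (Stratus) > …
Meridian holds slot 2 → pays next bid $3.76 × 230 clicks = $864.80.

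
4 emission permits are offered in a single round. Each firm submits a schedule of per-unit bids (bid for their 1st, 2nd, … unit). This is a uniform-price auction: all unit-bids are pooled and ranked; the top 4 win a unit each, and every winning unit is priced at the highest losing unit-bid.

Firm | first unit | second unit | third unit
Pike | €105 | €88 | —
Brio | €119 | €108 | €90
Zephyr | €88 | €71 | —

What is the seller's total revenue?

Total revenue: €352

All unit-bids, highest first — top 4: 119 (Brio-1), 108 (Brio-2), 105 (Pike-1), 90 (Brio-3)
Highest rejected unit-bid = €88.
Allocation: Brio 3, Pike 1. Every unit priced at €88.
Revenue = 4 × 88 = €352.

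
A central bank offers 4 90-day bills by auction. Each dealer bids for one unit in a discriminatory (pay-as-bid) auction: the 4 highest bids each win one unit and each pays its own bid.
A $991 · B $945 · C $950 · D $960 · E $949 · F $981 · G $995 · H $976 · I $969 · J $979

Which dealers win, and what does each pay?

G $995, A $991, F $981, J $979

Sorting: 995 (G), 991 (A), 981 (F), 979 (J), 976 (H), 969 (I), …
Top 4: G, A, F, J.
Each winner pays its own bid: G $995, A $991, F $981, J $979.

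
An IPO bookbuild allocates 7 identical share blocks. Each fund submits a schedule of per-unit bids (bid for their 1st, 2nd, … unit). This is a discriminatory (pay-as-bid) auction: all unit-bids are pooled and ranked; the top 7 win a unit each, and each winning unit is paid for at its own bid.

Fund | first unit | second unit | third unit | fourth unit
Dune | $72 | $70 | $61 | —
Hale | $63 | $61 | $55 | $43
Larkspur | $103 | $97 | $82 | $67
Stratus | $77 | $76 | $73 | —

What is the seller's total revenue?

Total revenue: $580

All unit-bids, highest first — top 7: 103 (Larkspur-1), 97 (Larkspur-2), 82 (Larkspur-3), 77 (Stratus-1), 76 (Stratus-2), 73 (Stratus-3), 72 (Dune-1)
Next rejected bid: $70 (not a price — pay-as-bid).
Each winning unit pays its own bid.
Revenue = 103 + 97 + 82 + 77 + 76 + 73 + 72 = $580.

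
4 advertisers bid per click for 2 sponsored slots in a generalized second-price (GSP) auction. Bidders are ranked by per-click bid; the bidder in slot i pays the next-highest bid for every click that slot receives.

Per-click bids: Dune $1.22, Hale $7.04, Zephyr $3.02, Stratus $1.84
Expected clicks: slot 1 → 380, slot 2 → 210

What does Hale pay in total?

Sorting advertisers: $7.04 (Hale) > $3.02 (Zephyr) > $1.84 (Stratus) > …
Hale holds slot 1 → pays next bid $3.02 × 380 clicks = $1147.60.

Hale pays $1147.60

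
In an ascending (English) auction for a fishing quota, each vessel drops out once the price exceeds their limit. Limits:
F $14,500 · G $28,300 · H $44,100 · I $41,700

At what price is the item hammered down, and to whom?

Limits in order: 44,100 (H) > 41,700 (I) > 28,300 (G) > 14,500 (F)
Once the price passes $41,700, only H is left; the hammer falls at I's limit of $41,700.

H wins at $41,700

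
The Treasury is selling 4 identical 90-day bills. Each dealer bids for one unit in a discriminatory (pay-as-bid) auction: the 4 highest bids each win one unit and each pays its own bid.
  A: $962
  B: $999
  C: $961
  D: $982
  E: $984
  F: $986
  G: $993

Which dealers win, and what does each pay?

B $999, G $993, F $986, E $984

Sorting: 999 (B), 993 (G), 986 (F), 984 (E), 982 (D), 962 (A), …
Winners (4 units): B, G, F, E.
Each winner pays its own bid: B $999, G $993, F $986, E $984.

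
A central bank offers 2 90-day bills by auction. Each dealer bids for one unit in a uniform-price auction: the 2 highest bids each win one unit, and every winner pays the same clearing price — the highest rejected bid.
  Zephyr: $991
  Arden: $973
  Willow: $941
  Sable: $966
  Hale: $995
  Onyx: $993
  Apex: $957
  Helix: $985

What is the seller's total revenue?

Total revenue: $1,982

Sorting: 995 (Hale), 993 (Onyx), 991 (Zephyr), 985 (Helix), …
The 2 highest are Hale, Onyx.
Clearing price = highest rejected bid = $991.
Total revenue = 2 × $991 = $1,982.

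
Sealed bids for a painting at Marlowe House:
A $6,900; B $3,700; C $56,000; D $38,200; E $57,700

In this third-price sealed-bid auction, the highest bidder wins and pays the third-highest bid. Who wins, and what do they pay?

Rule: the highest bidder wins and pays the third-highest bid.
Bids in order: 57,700 (E) > 56,000 (C) > 38,200 (D) > 6,900 (A) > 3,700 (B)
E is highest; pays the third-highest bid, $38,200.

E pays $38,200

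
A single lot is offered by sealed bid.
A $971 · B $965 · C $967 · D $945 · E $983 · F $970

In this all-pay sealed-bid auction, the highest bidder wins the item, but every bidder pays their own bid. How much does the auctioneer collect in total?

Sorting bids: 983 (E) > 971 (A) > 970 (F) > 967 (C) > 965 (B) > 945 (D)
Every bidder forfeits their bid regardless of winning.
Revenue = 971 + 965 + 967 + 945 + 983 + 970 = $5,801.

Total revenue: $5,801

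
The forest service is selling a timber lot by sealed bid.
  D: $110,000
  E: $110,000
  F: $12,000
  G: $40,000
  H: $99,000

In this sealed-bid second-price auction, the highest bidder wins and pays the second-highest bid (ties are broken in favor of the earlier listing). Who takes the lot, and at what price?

Sealed-bid second-price auction: the highest bidder wins and pays the second-highest bid.
Sorting bids: 110,000 (D) > 110,000 (E) > 99,000 (H) > 40,000 (G) > 12,000 (F)
Tie at $110,000 → D wins by tie-break.
Second-price: D pays E's bid of $110,000.

D pays $110,000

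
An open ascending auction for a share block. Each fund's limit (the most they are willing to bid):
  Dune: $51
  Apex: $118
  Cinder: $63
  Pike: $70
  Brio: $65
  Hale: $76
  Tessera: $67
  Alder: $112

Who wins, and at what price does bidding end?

Apex wins at $112

Limits in order: 118 (Apex) > 112 (Alder) > 76 (Hale) > 70 (Pike) > 67 (Tessera) > 65 (Brio) > …
Alder is the last rival to drop out, at $112; Apex remains and wins at that price.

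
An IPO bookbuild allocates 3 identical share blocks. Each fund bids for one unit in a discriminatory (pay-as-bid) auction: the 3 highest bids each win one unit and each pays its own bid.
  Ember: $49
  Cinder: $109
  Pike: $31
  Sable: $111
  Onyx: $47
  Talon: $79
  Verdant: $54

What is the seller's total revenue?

Total revenue: $299

Sorting: 111 (Sable), 109 (Cinder), 79 (Talon), 54 (Verdant), 49 (Ember), …
Top 3: Sable, Cinder, Talon.
Total revenue = 111 + 109 + 79 = $299.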